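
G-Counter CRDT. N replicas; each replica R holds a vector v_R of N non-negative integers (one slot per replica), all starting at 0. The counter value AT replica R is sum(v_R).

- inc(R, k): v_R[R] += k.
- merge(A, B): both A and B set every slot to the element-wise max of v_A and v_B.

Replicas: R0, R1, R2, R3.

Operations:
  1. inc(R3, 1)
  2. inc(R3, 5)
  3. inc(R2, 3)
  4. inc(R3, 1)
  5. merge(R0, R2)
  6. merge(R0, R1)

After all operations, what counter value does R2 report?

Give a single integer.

Answer: 3

Derivation:
Op 1: inc R3 by 1 -> R3=(0,0,0,1) value=1
Op 2: inc R3 by 5 -> R3=(0,0,0,6) value=6
Op 3: inc R2 by 3 -> R2=(0,0,3,0) value=3
Op 4: inc R3 by 1 -> R3=(0,0,0,7) value=7
Op 5: merge R0<->R2 -> R0=(0,0,3,0) R2=(0,0,3,0)
Op 6: merge R0<->R1 -> R0=(0,0,3,0) R1=(0,0,3,0)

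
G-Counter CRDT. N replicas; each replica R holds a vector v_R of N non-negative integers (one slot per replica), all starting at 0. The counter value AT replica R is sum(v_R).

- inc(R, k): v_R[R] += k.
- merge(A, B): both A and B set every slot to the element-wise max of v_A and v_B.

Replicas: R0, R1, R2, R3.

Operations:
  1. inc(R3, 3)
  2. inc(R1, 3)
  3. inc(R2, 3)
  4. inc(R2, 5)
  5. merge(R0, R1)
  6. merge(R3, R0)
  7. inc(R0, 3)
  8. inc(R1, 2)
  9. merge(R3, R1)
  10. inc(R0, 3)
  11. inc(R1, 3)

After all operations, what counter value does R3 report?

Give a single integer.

Answer: 8

Derivation:
Op 1: inc R3 by 3 -> R3=(0,0,0,3) value=3
Op 2: inc R1 by 3 -> R1=(0,3,0,0) value=3
Op 3: inc R2 by 3 -> R2=(0,0,3,0) value=3
Op 4: inc R2 by 5 -> R2=(0,0,8,0) value=8
Op 5: merge R0<->R1 -> R0=(0,3,0,0) R1=(0,3,0,0)
Op 6: merge R3<->R0 -> R3=(0,3,0,3) R0=(0,3,0,3)
Op 7: inc R0 by 3 -> R0=(3,3,0,3) value=9
Op 8: inc R1 by 2 -> R1=(0,5,0,0) value=5
Op 9: merge R3<->R1 -> R3=(0,5,0,3) R1=(0,5,0,3)
Op 10: inc R0 by 3 -> R0=(6,3,0,3) value=12
Op 11: inc R1 by 3 -> R1=(0,8,0,3) value=11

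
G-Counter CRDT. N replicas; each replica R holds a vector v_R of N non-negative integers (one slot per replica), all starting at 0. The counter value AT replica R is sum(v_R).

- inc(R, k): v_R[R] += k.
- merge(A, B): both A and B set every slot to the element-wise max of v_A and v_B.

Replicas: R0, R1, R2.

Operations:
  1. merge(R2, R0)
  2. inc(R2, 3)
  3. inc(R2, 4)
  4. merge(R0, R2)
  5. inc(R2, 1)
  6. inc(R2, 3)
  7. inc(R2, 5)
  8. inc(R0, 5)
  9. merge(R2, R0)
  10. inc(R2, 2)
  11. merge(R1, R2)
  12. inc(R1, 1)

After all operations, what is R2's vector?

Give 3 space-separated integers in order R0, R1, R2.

Op 1: merge R2<->R0 -> R2=(0,0,0) R0=(0,0,0)
Op 2: inc R2 by 3 -> R2=(0,0,3) value=3
Op 3: inc R2 by 4 -> R2=(0,0,7) value=7
Op 4: merge R0<->R2 -> R0=(0,0,7) R2=(0,0,7)
Op 5: inc R2 by 1 -> R2=(0,0,8) value=8
Op 6: inc R2 by 3 -> R2=(0,0,11) value=11
Op 7: inc R2 by 5 -> R2=(0,0,16) value=16
Op 8: inc R0 by 5 -> R0=(5,0,7) value=12
Op 9: merge R2<->R0 -> R2=(5,0,16) R0=(5,0,16)
Op 10: inc R2 by 2 -> R2=(5,0,18) value=23
Op 11: merge R1<->R2 -> R1=(5,0,18) R2=(5,0,18)
Op 12: inc R1 by 1 -> R1=(5,1,18) value=24

Answer: 5 0 18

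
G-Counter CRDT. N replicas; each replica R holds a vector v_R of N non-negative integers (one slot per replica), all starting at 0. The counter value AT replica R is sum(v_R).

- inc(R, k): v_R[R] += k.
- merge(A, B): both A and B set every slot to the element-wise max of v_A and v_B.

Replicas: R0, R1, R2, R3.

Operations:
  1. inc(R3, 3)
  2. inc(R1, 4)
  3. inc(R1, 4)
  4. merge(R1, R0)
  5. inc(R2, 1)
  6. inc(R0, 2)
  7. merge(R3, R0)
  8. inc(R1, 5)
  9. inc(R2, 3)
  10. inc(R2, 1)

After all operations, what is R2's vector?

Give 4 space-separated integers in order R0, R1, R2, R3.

Answer: 0 0 5 0

Derivation:
Op 1: inc R3 by 3 -> R3=(0,0,0,3) value=3
Op 2: inc R1 by 4 -> R1=(0,4,0,0) value=4
Op 3: inc R1 by 4 -> R1=(0,8,0,0) value=8
Op 4: merge R1<->R0 -> R1=(0,8,0,0) R0=(0,8,0,0)
Op 5: inc R2 by 1 -> R2=(0,0,1,0) value=1
Op 6: inc R0 by 2 -> R0=(2,8,0,0) value=10
Op 7: merge R3<->R0 -> R3=(2,8,0,3) R0=(2,8,0,3)
Op 8: inc R1 by 5 -> R1=(0,13,0,0) value=13
Op 9: inc R2 by 3 -> R2=(0,0,4,0) value=4
Op 10: inc R2 by 1 -> R2=(0,0,5,0) value=5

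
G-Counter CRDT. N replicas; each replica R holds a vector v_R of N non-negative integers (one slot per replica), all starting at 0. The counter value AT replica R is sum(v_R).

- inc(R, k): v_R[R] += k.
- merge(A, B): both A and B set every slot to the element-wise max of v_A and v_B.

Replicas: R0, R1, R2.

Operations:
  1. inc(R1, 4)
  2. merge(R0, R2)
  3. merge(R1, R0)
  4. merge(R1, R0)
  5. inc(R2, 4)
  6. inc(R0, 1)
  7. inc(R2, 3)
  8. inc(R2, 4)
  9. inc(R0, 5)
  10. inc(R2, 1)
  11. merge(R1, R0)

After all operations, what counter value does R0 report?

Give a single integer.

Answer: 10

Derivation:
Op 1: inc R1 by 4 -> R1=(0,4,0) value=4
Op 2: merge R0<->R2 -> R0=(0,0,0) R2=(0,0,0)
Op 3: merge R1<->R0 -> R1=(0,4,0) R0=(0,4,0)
Op 4: merge R1<->R0 -> R1=(0,4,0) R0=(0,4,0)
Op 5: inc R2 by 4 -> R2=(0,0,4) value=4
Op 6: inc R0 by 1 -> R0=(1,4,0) value=5
Op 7: inc R2 by 3 -> R2=(0,0,7) value=7
Op 8: inc R2 by 4 -> R2=(0,0,11) value=11
Op 9: inc R0 by 5 -> R0=(6,4,0) value=10
Op 10: inc R2 by 1 -> R2=(0,0,12) value=12
Op 11: merge R1<->R0 -> R1=(6,4,0) R0=(6,4,0)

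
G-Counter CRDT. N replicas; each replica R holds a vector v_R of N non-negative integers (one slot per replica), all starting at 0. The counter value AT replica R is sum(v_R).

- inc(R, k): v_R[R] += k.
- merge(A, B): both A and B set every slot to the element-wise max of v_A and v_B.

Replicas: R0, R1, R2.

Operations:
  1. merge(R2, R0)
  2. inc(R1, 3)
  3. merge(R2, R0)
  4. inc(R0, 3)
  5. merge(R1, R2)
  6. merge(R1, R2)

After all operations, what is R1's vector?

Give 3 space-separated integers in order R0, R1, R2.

Op 1: merge R2<->R0 -> R2=(0,0,0) R0=(0,0,0)
Op 2: inc R1 by 3 -> R1=(0,3,0) value=3
Op 3: merge R2<->R0 -> R2=(0,0,0) R0=(0,0,0)
Op 4: inc R0 by 3 -> R0=(3,0,0) value=3
Op 5: merge R1<->R2 -> R1=(0,3,0) R2=(0,3,0)
Op 6: merge R1<->R2 -> R1=(0,3,0) R2=(0,3,0)

Answer: 0 3 0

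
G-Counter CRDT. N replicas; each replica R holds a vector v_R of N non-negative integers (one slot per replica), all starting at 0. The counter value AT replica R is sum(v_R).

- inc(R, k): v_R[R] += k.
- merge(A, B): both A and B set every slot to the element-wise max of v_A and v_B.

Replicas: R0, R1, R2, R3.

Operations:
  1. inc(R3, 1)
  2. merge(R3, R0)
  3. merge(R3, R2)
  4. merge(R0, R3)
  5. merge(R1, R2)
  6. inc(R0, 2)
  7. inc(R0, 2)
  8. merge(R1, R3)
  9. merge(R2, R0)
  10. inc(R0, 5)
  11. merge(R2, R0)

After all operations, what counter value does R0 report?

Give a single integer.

Answer: 10

Derivation:
Op 1: inc R3 by 1 -> R3=(0,0,0,1) value=1
Op 2: merge R3<->R0 -> R3=(0,0,0,1) R0=(0,0,0,1)
Op 3: merge R3<->R2 -> R3=(0,0,0,1) R2=(0,0,0,1)
Op 4: merge R0<->R3 -> R0=(0,0,0,1) R3=(0,0,0,1)
Op 5: merge R1<->R2 -> R1=(0,0,0,1) R2=(0,0,0,1)
Op 6: inc R0 by 2 -> R0=(2,0,0,1) value=3
Op 7: inc R0 by 2 -> R0=(4,0,0,1) value=5
Op 8: merge R1<->R3 -> R1=(0,0,0,1) R3=(0,0,0,1)
Op 9: merge R2<->R0 -> R2=(4,0,0,1) R0=(4,0,0,1)
Op 10: inc R0 by 5 -> R0=(9,0,0,1) value=10
Op 11: merge R2<->R0 -> R2=(9,0,0,1) R0=(9,0,0,1)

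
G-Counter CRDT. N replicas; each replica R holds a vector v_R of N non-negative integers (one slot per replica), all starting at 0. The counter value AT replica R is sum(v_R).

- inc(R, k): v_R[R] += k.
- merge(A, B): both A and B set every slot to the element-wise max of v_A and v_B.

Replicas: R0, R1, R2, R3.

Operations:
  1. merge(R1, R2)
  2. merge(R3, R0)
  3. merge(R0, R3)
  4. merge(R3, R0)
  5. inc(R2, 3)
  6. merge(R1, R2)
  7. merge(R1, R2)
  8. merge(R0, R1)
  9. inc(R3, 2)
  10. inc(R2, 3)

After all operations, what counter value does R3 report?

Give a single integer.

Op 1: merge R1<->R2 -> R1=(0,0,0,0) R2=(0,0,0,0)
Op 2: merge R3<->R0 -> R3=(0,0,0,0) R0=(0,0,0,0)
Op 3: merge R0<->R3 -> R0=(0,0,0,0) R3=(0,0,0,0)
Op 4: merge R3<->R0 -> R3=(0,0,0,0) R0=(0,0,0,0)
Op 5: inc R2 by 3 -> R2=(0,0,3,0) value=3
Op 6: merge R1<->R2 -> R1=(0,0,3,0) R2=(0,0,3,0)
Op 7: merge R1<->R2 -> R1=(0,0,3,0) R2=(0,0,3,0)
Op 8: merge R0<->R1 -> R0=(0,0,3,0) R1=(0,0,3,0)
Op 9: inc R3 by 2 -> R3=(0,0,0,2) value=2
Op 10: inc R2 by 3 -> R2=(0,0,6,0) value=6

Answer: 2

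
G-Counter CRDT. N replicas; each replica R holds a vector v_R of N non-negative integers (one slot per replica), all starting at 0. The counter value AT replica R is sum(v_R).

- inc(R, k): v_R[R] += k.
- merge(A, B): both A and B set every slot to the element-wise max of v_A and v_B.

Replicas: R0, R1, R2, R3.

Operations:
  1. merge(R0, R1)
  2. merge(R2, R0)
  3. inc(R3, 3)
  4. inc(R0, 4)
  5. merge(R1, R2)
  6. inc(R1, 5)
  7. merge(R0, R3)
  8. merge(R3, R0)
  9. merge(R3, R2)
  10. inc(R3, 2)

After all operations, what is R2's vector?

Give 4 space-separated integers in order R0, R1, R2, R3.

Answer: 4 0 0 3

Derivation:
Op 1: merge R0<->R1 -> R0=(0,0,0,0) R1=(0,0,0,0)
Op 2: merge R2<->R0 -> R2=(0,0,0,0) R0=(0,0,0,0)
Op 3: inc R3 by 3 -> R3=(0,0,0,3) value=3
Op 4: inc R0 by 4 -> R0=(4,0,0,0) value=4
Op 5: merge R1<->R2 -> R1=(0,0,0,0) R2=(0,0,0,0)
Op 6: inc R1 by 5 -> R1=(0,5,0,0) value=5
Op 7: merge R0<->R3 -> R0=(4,0,0,3) R3=(4,0,0,3)
Op 8: merge R3<->R0 -> R3=(4,0,0,3) R0=(4,0,0,3)
Op 9: merge R3<->R2 -> R3=(4,0,0,3) R2=(4,0,0,3)
Op 10: inc R3 by 2 -> R3=(4,0,0,5) value=9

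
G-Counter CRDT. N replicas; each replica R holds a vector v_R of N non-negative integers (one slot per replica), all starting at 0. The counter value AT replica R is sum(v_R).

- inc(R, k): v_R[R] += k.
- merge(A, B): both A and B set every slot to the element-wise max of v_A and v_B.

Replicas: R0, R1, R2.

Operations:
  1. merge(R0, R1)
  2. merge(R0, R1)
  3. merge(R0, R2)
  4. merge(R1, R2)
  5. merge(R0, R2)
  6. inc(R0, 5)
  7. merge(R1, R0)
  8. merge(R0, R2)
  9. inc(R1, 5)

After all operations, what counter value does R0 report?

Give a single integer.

Answer: 5

Derivation:
Op 1: merge R0<->R1 -> R0=(0,0,0) R1=(0,0,0)
Op 2: merge R0<->R1 -> R0=(0,0,0) R1=(0,0,0)
Op 3: merge R0<->R2 -> R0=(0,0,0) R2=(0,0,0)
Op 4: merge R1<->R2 -> R1=(0,0,0) R2=(0,0,0)
Op 5: merge R0<->R2 -> R0=(0,0,0) R2=(0,0,0)
Op 6: inc R0 by 5 -> R0=(5,0,0) value=5
Op 7: merge R1<->R0 -> R1=(5,0,0) R0=(5,0,0)
Op 8: merge R0<->R2 -> R0=(5,0,0) R2=(5,0,0)
Op 9: inc R1 by 5 -> R1=(5,5,0) value=10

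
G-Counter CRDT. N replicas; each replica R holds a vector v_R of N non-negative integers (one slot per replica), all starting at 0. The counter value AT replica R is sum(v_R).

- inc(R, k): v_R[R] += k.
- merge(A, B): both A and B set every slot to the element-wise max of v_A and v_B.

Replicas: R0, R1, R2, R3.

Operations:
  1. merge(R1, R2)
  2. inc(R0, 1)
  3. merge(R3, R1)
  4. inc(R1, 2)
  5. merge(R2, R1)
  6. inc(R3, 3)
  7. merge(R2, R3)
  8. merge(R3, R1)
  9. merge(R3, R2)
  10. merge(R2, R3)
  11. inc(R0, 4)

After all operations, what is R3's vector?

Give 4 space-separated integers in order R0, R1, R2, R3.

Op 1: merge R1<->R2 -> R1=(0,0,0,0) R2=(0,0,0,0)
Op 2: inc R0 by 1 -> R0=(1,0,0,0) value=1
Op 3: merge R3<->R1 -> R3=(0,0,0,0) R1=(0,0,0,0)
Op 4: inc R1 by 2 -> R1=(0,2,0,0) value=2
Op 5: merge R2<->R1 -> R2=(0,2,0,0) R1=(0,2,0,0)
Op 6: inc R3 by 3 -> R3=(0,0,0,3) value=3
Op 7: merge R2<->R3 -> R2=(0,2,0,3) R3=(0,2,0,3)
Op 8: merge R3<->R1 -> R3=(0,2,0,3) R1=(0,2,0,3)
Op 9: merge R3<->R2 -> R3=(0,2,0,3) R2=(0,2,0,3)
Op 10: merge R2<->R3 -> R2=(0,2,0,3) R3=(0,2,0,3)
Op 11: inc R0 by 4 -> R0=(5,0,0,0) value=5

Answer: 0 2 0 3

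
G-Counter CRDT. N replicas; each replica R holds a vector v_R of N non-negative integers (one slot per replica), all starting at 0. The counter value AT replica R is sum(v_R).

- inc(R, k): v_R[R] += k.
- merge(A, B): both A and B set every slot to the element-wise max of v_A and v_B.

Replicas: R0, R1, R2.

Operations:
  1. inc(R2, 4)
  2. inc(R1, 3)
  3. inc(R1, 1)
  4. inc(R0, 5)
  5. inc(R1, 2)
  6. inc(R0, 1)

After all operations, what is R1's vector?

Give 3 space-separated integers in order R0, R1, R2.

Answer: 0 6 0

Derivation:
Op 1: inc R2 by 4 -> R2=(0,0,4) value=4
Op 2: inc R1 by 3 -> R1=(0,3,0) value=3
Op 3: inc R1 by 1 -> R1=(0,4,0) value=4
Op 4: inc R0 by 5 -> R0=(5,0,0) value=5
Op 5: inc R1 by 2 -> R1=(0,6,0) value=6
Op 6: inc R0 by 1 -> R0=(6,0,0) value=6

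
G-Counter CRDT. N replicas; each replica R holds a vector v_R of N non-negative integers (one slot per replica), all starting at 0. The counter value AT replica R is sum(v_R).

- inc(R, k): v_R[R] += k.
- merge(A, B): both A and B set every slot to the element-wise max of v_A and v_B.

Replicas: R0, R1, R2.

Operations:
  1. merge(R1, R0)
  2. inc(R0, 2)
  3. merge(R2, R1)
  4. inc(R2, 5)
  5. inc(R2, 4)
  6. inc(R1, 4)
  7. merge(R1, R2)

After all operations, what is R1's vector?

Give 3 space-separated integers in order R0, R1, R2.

Answer: 0 4 9

Derivation:
Op 1: merge R1<->R0 -> R1=(0,0,0) R0=(0,0,0)
Op 2: inc R0 by 2 -> R0=(2,0,0) value=2
Op 3: merge R2<->R1 -> R2=(0,0,0) R1=(0,0,0)
Op 4: inc R2 by 5 -> R2=(0,0,5) value=5
Op 5: inc R2 by 4 -> R2=(0,0,9) value=9
Op 6: inc R1 by 4 -> R1=(0,4,0) value=4
Op 7: merge R1<->R2 -> R1=(0,4,9) R2=(0,4,9)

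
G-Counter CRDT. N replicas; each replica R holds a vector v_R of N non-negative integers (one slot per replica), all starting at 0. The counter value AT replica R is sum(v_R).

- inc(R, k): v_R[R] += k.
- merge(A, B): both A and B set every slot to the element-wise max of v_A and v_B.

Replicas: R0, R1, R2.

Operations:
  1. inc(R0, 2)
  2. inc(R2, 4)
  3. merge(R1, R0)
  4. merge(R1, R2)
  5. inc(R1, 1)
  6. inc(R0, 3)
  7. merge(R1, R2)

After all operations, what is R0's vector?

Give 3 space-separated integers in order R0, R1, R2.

Answer: 5 0 0

Derivation:
Op 1: inc R0 by 2 -> R0=(2,0,0) value=2
Op 2: inc R2 by 4 -> R2=(0,0,4) value=4
Op 3: merge R1<->R0 -> R1=(2,0,0) R0=(2,0,0)
Op 4: merge R1<->R2 -> R1=(2,0,4) R2=(2,0,4)
Op 5: inc R1 by 1 -> R1=(2,1,4) value=7
Op 6: inc R0 by 3 -> R0=(5,0,0) value=5
Op 7: merge R1<->R2 -> R1=(2,1,4) R2=(2,1,4)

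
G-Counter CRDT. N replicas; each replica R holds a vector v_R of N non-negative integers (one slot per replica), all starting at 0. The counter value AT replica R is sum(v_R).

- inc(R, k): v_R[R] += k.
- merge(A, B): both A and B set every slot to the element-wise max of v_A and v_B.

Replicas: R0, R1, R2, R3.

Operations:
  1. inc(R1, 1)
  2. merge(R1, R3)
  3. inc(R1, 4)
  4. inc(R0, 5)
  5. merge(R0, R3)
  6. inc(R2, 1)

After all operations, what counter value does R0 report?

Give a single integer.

Op 1: inc R1 by 1 -> R1=(0,1,0,0) value=1
Op 2: merge R1<->R3 -> R1=(0,1,0,0) R3=(0,1,0,0)
Op 3: inc R1 by 4 -> R1=(0,5,0,0) value=5
Op 4: inc R0 by 5 -> R0=(5,0,0,0) value=5
Op 5: merge R0<->R3 -> R0=(5,1,0,0) R3=(5,1,0,0)
Op 6: inc R2 by 1 -> R2=(0,0,1,0) value=1

Answer: 6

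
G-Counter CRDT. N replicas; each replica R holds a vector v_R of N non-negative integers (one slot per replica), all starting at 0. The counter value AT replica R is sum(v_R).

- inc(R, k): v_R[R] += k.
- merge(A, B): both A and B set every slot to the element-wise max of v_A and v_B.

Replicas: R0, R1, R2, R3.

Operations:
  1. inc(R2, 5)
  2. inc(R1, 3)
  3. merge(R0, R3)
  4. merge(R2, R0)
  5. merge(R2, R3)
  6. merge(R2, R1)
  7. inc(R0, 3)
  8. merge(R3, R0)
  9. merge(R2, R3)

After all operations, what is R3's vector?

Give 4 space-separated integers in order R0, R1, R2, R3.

Answer: 3 3 5 0

Derivation:
Op 1: inc R2 by 5 -> R2=(0,0,5,0) value=5
Op 2: inc R1 by 3 -> R1=(0,3,0,0) value=3
Op 3: merge R0<->R3 -> R0=(0,0,0,0) R3=(0,0,0,0)
Op 4: merge R2<->R0 -> R2=(0,0,5,0) R0=(0,0,5,0)
Op 5: merge R2<->R3 -> R2=(0,0,5,0) R3=(0,0,5,0)
Op 6: merge R2<->R1 -> R2=(0,3,5,0) R1=(0,3,5,0)
Op 7: inc R0 by 3 -> R0=(3,0,5,0) value=8
Op 8: merge R3<->R0 -> R3=(3,0,5,0) R0=(3,0,5,0)
Op 9: merge R2<->R3 -> R2=(3,3,5,0) R3=(3,3,5,0)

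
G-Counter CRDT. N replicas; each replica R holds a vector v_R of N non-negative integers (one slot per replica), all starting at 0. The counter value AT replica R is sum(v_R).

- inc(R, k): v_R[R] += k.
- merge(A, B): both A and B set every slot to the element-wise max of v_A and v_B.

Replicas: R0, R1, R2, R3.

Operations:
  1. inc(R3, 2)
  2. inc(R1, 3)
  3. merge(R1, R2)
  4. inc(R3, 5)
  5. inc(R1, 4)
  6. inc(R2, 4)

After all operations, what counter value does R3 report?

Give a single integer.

Op 1: inc R3 by 2 -> R3=(0,0,0,2) value=2
Op 2: inc R1 by 3 -> R1=(0,3,0,0) value=3
Op 3: merge R1<->R2 -> R1=(0,3,0,0) R2=(0,3,0,0)
Op 4: inc R3 by 5 -> R3=(0,0,0,7) value=7
Op 5: inc R1 by 4 -> R1=(0,7,0,0) value=7
Op 6: inc R2 by 4 -> R2=(0,3,4,0) value=7

Answer: 7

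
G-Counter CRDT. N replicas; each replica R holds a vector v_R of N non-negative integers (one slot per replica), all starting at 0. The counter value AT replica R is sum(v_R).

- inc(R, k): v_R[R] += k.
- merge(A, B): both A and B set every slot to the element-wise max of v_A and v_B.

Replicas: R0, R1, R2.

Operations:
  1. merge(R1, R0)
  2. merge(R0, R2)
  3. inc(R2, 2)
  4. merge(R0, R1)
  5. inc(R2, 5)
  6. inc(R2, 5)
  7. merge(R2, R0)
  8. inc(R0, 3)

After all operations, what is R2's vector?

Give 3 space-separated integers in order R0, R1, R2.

Answer: 0 0 12

Derivation:
Op 1: merge R1<->R0 -> R1=(0,0,0) R0=(0,0,0)
Op 2: merge R0<->R2 -> R0=(0,0,0) R2=(0,0,0)
Op 3: inc R2 by 2 -> R2=(0,0,2) value=2
Op 4: merge R0<->R1 -> R0=(0,0,0) R1=(0,0,0)
Op 5: inc R2 by 5 -> R2=(0,0,7) value=7
Op 6: inc R2 by 5 -> R2=(0,0,12) value=12
Op 7: merge R2<->R0 -> R2=(0,0,12) R0=(0,0,12)
Op 8: inc R0 by 3 -> R0=(3,0,12) value=15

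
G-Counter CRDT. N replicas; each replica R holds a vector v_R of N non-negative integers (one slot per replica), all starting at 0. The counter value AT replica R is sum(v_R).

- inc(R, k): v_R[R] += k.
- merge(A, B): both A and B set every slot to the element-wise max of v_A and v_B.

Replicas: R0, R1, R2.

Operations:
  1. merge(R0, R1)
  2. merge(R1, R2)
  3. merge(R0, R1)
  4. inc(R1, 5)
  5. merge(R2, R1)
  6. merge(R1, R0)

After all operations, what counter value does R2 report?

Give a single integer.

Op 1: merge R0<->R1 -> R0=(0,0,0) R1=(0,0,0)
Op 2: merge R1<->R2 -> R1=(0,0,0) R2=(0,0,0)
Op 3: merge R0<->R1 -> R0=(0,0,0) R1=(0,0,0)
Op 4: inc R1 by 5 -> R1=(0,5,0) value=5
Op 5: merge R2<->R1 -> R2=(0,5,0) R1=(0,5,0)
Op 6: merge R1<->R0 -> R1=(0,5,0) R0=(0,5,0)

Answer: 5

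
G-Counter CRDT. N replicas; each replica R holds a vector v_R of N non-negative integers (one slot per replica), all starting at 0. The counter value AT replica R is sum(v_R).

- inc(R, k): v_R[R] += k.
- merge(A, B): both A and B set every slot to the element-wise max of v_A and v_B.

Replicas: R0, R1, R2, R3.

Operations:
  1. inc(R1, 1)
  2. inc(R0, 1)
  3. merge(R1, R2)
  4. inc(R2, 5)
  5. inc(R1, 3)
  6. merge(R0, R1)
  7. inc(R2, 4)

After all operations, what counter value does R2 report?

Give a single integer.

Op 1: inc R1 by 1 -> R1=(0,1,0,0) value=1
Op 2: inc R0 by 1 -> R0=(1,0,0,0) value=1
Op 3: merge R1<->R2 -> R1=(0,1,0,0) R2=(0,1,0,0)
Op 4: inc R2 by 5 -> R2=(0,1,5,0) value=6
Op 5: inc R1 by 3 -> R1=(0,4,0,0) value=4
Op 6: merge R0<->R1 -> R0=(1,4,0,0) R1=(1,4,0,0)
Op 7: inc R2 by 4 -> R2=(0,1,9,0) value=10

Answer: 10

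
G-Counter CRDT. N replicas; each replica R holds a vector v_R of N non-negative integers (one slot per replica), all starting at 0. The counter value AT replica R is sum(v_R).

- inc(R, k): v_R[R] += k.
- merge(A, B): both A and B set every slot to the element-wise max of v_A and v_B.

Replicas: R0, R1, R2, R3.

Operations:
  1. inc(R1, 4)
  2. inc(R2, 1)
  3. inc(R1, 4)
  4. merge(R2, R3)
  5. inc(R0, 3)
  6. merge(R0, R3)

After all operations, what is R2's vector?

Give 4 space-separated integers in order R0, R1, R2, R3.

Answer: 0 0 1 0

Derivation:
Op 1: inc R1 by 4 -> R1=(0,4,0,0) value=4
Op 2: inc R2 by 1 -> R2=(0,0,1,0) value=1
Op 3: inc R1 by 4 -> R1=(0,8,0,0) value=8
Op 4: merge R2<->R3 -> R2=(0,0,1,0) R3=(0,0,1,0)
Op 5: inc R0 by 3 -> R0=(3,0,0,0) value=3
Op 6: merge R0<->R3 -> R0=(3,0,1,0) R3=(3,0,1,0)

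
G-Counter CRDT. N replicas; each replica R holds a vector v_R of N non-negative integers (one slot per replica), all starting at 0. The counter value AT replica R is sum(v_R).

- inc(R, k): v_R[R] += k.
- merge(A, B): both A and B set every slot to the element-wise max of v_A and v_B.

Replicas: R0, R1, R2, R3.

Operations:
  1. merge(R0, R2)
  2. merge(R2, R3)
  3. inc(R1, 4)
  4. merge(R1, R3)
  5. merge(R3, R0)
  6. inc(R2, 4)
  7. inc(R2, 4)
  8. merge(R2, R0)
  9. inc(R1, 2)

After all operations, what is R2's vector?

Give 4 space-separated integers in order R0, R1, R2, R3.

Answer: 0 4 8 0

Derivation:
Op 1: merge R0<->R2 -> R0=(0,0,0,0) R2=(0,0,0,0)
Op 2: merge R2<->R3 -> R2=(0,0,0,0) R3=(0,0,0,0)
Op 3: inc R1 by 4 -> R1=(0,4,0,0) value=4
Op 4: merge R1<->R3 -> R1=(0,4,0,0) R3=(0,4,0,0)
Op 5: merge R3<->R0 -> R3=(0,4,0,0) R0=(0,4,0,0)
Op 6: inc R2 by 4 -> R2=(0,0,4,0) value=4
Op 7: inc R2 by 4 -> R2=(0,0,8,0) value=8
Op 8: merge R2<->R0 -> R2=(0,4,8,0) R0=(0,4,8,0)
Op 9: inc R1 by 2 -> R1=(0,6,0,0) value=6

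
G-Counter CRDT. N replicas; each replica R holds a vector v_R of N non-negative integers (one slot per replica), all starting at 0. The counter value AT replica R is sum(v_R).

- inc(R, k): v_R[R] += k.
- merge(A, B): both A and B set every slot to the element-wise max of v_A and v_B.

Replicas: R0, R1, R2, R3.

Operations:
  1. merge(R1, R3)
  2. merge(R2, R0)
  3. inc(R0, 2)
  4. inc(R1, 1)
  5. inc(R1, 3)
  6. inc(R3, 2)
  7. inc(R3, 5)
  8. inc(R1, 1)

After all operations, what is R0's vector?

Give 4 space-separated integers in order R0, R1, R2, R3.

Op 1: merge R1<->R3 -> R1=(0,0,0,0) R3=(0,0,0,0)
Op 2: merge R2<->R0 -> R2=(0,0,0,0) R0=(0,0,0,0)
Op 3: inc R0 by 2 -> R0=(2,0,0,0) value=2
Op 4: inc R1 by 1 -> R1=(0,1,0,0) value=1
Op 5: inc R1 by 3 -> R1=(0,4,0,0) value=4
Op 6: inc R3 by 2 -> R3=(0,0,0,2) value=2
Op 7: inc R3 by 5 -> R3=(0,0,0,7) value=7
Op 8: inc R1 by 1 -> R1=(0,5,0,0) value=5

Answer: 2 0 0 0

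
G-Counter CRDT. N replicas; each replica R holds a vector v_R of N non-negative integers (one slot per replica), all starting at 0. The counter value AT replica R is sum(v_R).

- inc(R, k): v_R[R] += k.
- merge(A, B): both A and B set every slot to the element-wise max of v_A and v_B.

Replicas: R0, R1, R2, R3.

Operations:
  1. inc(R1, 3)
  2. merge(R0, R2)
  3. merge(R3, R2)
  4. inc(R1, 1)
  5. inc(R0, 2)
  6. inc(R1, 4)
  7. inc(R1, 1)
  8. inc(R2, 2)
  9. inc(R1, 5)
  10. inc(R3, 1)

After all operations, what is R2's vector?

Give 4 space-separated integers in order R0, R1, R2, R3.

Answer: 0 0 2 0

Derivation:
Op 1: inc R1 by 3 -> R1=(0,3,0,0) value=3
Op 2: merge R0<->R2 -> R0=(0,0,0,0) R2=(0,0,0,0)
Op 3: merge R3<->R2 -> R3=(0,0,0,0) R2=(0,0,0,0)
Op 4: inc R1 by 1 -> R1=(0,4,0,0) value=4
Op 5: inc R0 by 2 -> R0=(2,0,0,0) value=2
Op 6: inc R1 by 4 -> R1=(0,8,0,0) value=8
Op 7: inc R1 by 1 -> R1=(0,9,0,0) value=9
Op 8: inc R2 by 2 -> R2=(0,0,2,0) value=2
Op 9: inc R1 by 5 -> R1=(0,14,0,0) value=14
Op 10: inc R3 by 1 -> R3=(0,0,0,1) value=1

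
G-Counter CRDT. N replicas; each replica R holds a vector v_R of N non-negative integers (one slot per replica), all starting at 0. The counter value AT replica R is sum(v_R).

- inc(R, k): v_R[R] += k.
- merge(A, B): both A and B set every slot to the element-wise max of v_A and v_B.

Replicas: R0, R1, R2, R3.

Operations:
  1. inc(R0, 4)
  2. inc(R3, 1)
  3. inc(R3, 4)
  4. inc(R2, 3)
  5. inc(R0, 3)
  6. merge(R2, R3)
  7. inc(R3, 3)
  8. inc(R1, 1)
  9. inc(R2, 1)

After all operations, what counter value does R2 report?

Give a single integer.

Op 1: inc R0 by 4 -> R0=(4,0,0,0) value=4
Op 2: inc R3 by 1 -> R3=(0,0,0,1) value=1
Op 3: inc R3 by 4 -> R3=(0,0,0,5) value=5
Op 4: inc R2 by 3 -> R2=(0,0,3,0) value=3
Op 5: inc R0 by 3 -> R0=(7,0,0,0) value=7
Op 6: merge R2<->R3 -> R2=(0,0,3,5) R3=(0,0,3,5)
Op 7: inc R3 by 3 -> R3=(0,0,3,8) value=11
Op 8: inc R1 by 1 -> R1=(0,1,0,0) value=1
Op 9: inc R2 by 1 -> R2=(0,0,4,5) value=9

Answer: 9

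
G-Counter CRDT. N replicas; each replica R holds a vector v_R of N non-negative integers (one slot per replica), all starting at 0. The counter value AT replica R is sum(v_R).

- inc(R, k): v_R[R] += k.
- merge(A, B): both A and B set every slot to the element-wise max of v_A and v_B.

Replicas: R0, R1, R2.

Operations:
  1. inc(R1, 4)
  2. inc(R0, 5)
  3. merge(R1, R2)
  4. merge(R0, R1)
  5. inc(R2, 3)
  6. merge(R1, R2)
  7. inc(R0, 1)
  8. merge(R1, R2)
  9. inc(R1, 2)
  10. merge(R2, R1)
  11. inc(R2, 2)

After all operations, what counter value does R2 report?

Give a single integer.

Op 1: inc R1 by 4 -> R1=(0,4,0) value=4
Op 2: inc R0 by 5 -> R0=(5,0,0) value=5
Op 3: merge R1<->R2 -> R1=(0,4,0) R2=(0,4,0)
Op 4: merge R0<->R1 -> R0=(5,4,0) R1=(5,4,0)
Op 5: inc R2 by 3 -> R2=(0,4,3) value=7
Op 6: merge R1<->R2 -> R1=(5,4,3) R2=(5,4,3)
Op 7: inc R0 by 1 -> R0=(6,4,0) value=10
Op 8: merge R1<->R2 -> R1=(5,4,3) R2=(5,4,3)
Op 9: inc R1 by 2 -> R1=(5,6,3) value=14
Op 10: merge R2<->R1 -> R2=(5,6,3) R1=(5,6,3)
Op 11: inc R2 by 2 -> R2=(5,6,5) value=16

Answer: 16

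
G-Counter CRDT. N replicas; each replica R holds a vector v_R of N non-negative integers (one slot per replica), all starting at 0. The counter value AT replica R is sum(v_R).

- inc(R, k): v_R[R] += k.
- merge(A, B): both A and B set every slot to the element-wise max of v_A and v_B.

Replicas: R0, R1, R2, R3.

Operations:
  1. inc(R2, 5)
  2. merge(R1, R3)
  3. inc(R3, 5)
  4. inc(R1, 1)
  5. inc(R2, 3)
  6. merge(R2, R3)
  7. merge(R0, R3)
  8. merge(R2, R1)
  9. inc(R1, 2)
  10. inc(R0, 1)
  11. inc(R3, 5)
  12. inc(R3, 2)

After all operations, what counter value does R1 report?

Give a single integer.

Answer: 16

Derivation:
Op 1: inc R2 by 5 -> R2=(0,0,5,0) value=5
Op 2: merge R1<->R3 -> R1=(0,0,0,0) R3=(0,0,0,0)
Op 3: inc R3 by 5 -> R3=(0,0,0,5) value=5
Op 4: inc R1 by 1 -> R1=(0,1,0,0) value=1
Op 5: inc R2 by 3 -> R2=(0,0,8,0) value=8
Op 6: merge R2<->R3 -> R2=(0,0,8,5) R3=(0,0,8,5)
Op 7: merge R0<->R3 -> R0=(0,0,8,5) R3=(0,0,8,5)
Op 8: merge R2<->R1 -> R2=(0,1,8,5) R1=(0,1,8,5)
Op 9: inc R1 by 2 -> R1=(0,3,8,5) value=16
Op 10: inc R0 by 1 -> R0=(1,0,8,5) value=14
Op 11: inc R3 by 5 -> R3=(0,0,8,10) value=18
Op 12: inc R3 by 2 -> R3=(0,0,8,12) value=20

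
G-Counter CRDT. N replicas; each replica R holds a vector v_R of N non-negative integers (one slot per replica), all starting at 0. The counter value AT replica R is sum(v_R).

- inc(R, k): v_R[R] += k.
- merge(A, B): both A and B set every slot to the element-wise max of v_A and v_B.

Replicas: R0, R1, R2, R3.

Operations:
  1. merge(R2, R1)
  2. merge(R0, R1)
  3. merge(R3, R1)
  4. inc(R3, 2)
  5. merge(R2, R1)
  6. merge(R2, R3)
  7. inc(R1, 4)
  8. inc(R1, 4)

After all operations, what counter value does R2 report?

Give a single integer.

Op 1: merge R2<->R1 -> R2=(0,0,0,0) R1=(0,0,0,0)
Op 2: merge R0<->R1 -> R0=(0,0,0,0) R1=(0,0,0,0)
Op 3: merge R3<->R1 -> R3=(0,0,0,0) R1=(0,0,0,0)
Op 4: inc R3 by 2 -> R3=(0,0,0,2) value=2
Op 5: merge R2<->R1 -> R2=(0,0,0,0) R1=(0,0,0,0)
Op 6: merge R2<->R3 -> R2=(0,0,0,2) R3=(0,0,0,2)
Op 7: inc R1 by 4 -> R1=(0,4,0,0) value=4
Op 8: inc R1 by 4 -> R1=(0,8,0,0) value=8

Answer: 2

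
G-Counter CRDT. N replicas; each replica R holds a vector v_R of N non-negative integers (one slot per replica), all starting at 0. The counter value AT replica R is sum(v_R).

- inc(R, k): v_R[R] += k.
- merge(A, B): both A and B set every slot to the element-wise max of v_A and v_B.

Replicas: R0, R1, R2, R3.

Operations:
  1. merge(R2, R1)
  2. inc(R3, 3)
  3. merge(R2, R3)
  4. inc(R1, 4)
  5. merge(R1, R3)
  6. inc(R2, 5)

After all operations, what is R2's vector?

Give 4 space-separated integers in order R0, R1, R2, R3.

Answer: 0 0 5 3

Derivation:
Op 1: merge R2<->R1 -> R2=(0,0,0,0) R1=(0,0,0,0)
Op 2: inc R3 by 3 -> R3=(0,0,0,3) value=3
Op 3: merge R2<->R3 -> R2=(0,0,0,3) R3=(0,0,0,3)
Op 4: inc R1 by 4 -> R1=(0,4,0,0) value=4
Op 5: merge R1<->R3 -> R1=(0,4,0,3) R3=(0,4,0,3)
Op 6: inc R2 by 5 -> R2=(0,0,5,3) value=8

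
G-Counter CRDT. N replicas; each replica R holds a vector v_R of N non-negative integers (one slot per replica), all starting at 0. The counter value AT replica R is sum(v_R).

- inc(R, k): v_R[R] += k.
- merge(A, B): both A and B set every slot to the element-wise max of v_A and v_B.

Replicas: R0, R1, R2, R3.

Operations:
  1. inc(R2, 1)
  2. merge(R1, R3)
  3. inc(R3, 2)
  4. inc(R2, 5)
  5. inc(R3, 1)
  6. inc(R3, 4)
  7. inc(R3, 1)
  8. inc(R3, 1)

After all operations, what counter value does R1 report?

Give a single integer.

Op 1: inc R2 by 1 -> R2=(0,0,1,0) value=1
Op 2: merge R1<->R3 -> R1=(0,0,0,0) R3=(0,0,0,0)
Op 3: inc R3 by 2 -> R3=(0,0,0,2) value=2
Op 4: inc R2 by 5 -> R2=(0,0,6,0) value=6
Op 5: inc R3 by 1 -> R3=(0,0,0,3) value=3
Op 6: inc R3 by 4 -> R3=(0,0,0,7) value=7
Op 7: inc R3 by 1 -> R3=(0,0,0,8) value=8
Op 8: inc R3 by 1 -> R3=(0,0,0,9) value=9

Answer: 0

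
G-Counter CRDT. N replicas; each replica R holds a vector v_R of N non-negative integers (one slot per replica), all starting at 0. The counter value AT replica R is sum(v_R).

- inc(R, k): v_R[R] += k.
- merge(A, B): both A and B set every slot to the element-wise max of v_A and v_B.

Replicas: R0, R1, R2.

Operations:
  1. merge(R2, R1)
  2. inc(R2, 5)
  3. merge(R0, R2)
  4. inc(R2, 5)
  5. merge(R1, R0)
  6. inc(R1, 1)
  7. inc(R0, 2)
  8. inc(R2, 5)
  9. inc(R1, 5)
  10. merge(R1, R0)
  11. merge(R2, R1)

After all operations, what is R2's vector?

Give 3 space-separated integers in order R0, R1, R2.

Op 1: merge R2<->R1 -> R2=(0,0,0) R1=(0,0,0)
Op 2: inc R2 by 5 -> R2=(0,0,5) value=5
Op 3: merge R0<->R2 -> R0=(0,0,5) R2=(0,0,5)
Op 4: inc R2 by 5 -> R2=(0,0,10) value=10
Op 5: merge R1<->R0 -> R1=(0,0,5) R0=(0,0,5)
Op 6: inc R1 by 1 -> R1=(0,1,5) value=6
Op 7: inc R0 by 2 -> R0=(2,0,5) value=7
Op 8: inc R2 by 5 -> R2=(0,0,15) value=15
Op 9: inc R1 by 5 -> R1=(0,6,5) value=11
Op 10: merge R1<->R0 -> R1=(2,6,5) R0=(2,6,5)
Op 11: merge R2<->R1 -> R2=(2,6,15) R1=(2,6,15)

Answer: 2 6 15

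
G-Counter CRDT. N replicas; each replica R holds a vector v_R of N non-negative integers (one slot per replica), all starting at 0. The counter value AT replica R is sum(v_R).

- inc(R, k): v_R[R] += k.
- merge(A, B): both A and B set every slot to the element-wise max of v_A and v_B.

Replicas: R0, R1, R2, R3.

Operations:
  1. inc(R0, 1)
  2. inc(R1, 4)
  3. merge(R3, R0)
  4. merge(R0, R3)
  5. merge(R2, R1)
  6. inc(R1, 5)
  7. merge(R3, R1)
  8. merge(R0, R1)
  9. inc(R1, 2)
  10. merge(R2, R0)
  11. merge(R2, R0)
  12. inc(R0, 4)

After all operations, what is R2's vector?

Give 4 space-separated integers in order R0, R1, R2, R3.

Answer: 1 9 0 0

Derivation:
Op 1: inc R0 by 1 -> R0=(1,0,0,0) value=1
Op 2: inc R1 by 4 -> R1=(0,4,0,0) value=4
Op 3: merge R3<->R0 -> R3=(1,0,0,0) R0=(1,0,0,0)
Op 4: merge R0<->R3 -> R0=(1,0,0,0) R3=(1,0,0,0)
Op 5: merge R2<->R1 -> R2=(0,4,0,0) R1=(0,4,0,0)
Op 6: inc R1 by 5 -> R1=(0,9,0,0) value=9
Op 7: merge R3<->R1 -> R3=(1,9,0,0) R1=(1,9,0,0)
Op 8: merge R0<->R1 -> R0=(1,9,0,0) R1=(1,9,0,0)
Op 9: inc R1 by 2 -> R1=(1,11,0,0) value=12
Op 10: merge R2<->R0 -> R2=(1,9,0,0) R0=(1,9,0,0)
Op 11: merge R2<->R0 -> R2=(1,9,0,0) R0=(1,9,0,0)
Op 12: inc R0 by 4 -> R0=(5,9,0,0) value=14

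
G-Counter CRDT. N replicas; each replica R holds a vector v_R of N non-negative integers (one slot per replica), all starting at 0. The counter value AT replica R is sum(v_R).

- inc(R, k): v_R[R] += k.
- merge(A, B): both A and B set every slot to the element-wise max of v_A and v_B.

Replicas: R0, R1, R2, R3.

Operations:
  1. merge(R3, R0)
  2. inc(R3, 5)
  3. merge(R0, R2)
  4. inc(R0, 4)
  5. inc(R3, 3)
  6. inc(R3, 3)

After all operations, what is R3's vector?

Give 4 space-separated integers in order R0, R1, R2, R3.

Op 1: merge R3<->R0 -> R3=(0,0,0,0) R0=(0,0,0,0)
Op 2: inc R3 by 5 -> R3=(0,0,0,5) value=5
Op 3: merge R0<->R2 -> R0=(0,0,0,0) R2=(0,0,0,0)
Op 4: inc R0 by 4 -> R0=(4,0,0,0) value=4
Op 5: inc R3 by 3 -> R3=(0,0,0,8) value=8
Op 6: inc R3 by 3 -> R3=(0,0,0,11) value=11

Answer: 0 0 0 11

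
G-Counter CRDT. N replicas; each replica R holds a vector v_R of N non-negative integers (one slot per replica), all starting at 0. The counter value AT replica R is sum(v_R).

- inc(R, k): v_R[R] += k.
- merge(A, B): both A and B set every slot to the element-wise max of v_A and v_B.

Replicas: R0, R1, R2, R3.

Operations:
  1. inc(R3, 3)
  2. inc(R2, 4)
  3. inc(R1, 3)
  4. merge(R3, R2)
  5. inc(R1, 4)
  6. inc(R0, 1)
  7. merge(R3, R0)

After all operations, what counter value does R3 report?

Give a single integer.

Answer: 8

Derivation:
Op 1: inc R3 by 3 -> R3=(0,0,0,3) value=3
Op 2: inc R2 by 4 -> R2=(0,0,4,0) value=4
Op 3: inc R1 by 3 -> R1=(0,3,0,0) value=3
Op 4: merge R3<->R2 -> R3=(0,0,4,3) R2=(0,0,4,3)
Op 5: inc R1 by 4 -> R1=(0,7,0,0) value=7
Op 6: inc R0 by 1 -> R0=(1,0,0,0) value=1
Op 7: merge R3<->R0 -> R3=(1,0,4,3) R0=(1,0,4,3)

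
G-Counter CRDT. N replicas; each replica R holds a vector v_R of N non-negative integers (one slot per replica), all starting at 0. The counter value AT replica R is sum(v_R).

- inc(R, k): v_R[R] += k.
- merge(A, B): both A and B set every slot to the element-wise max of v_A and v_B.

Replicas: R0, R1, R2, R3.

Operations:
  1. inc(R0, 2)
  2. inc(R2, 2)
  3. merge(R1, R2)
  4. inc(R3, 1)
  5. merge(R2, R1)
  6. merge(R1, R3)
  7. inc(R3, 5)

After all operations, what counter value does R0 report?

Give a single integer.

Answer: 2

Derivation:
Op 1: inc R0 by 2 -> R0=(2,0,0,0) value=2
Op 2: inc R2 by 2 -> R2=(0,0,2,0) value=2
Op 3: merge R1<->R2 -> R1=(0,0,2,0) R2=(0,0,2,0)
Op 4: inc R3 by 1 -> R3=(0,0,0,1) value=1
Op 5: merge R2<->R1 -> R2=(0,0,2,0) R1=(0,0,2,0)
Op 6: merge R1<->R3 -> R1=(0,0,2,1) R3=(0,0,2,1)
Op 7: inc R3 by 5 -> R3=(0,0,2,6) value=8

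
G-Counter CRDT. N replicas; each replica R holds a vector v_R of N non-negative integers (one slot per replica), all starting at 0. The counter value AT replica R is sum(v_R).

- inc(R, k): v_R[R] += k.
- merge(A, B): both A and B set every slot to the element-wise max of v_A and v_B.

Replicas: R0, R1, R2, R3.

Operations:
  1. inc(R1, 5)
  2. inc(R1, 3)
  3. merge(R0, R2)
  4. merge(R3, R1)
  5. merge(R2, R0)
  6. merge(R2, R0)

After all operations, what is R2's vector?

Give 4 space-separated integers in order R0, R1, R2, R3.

Answer: 0 0 0 0

Derivation:
Op 1: inc R1 by 5 -> R1=(0,5,0,0) value=5
Op 2: inc R1 by 3 -> R1=(0,8,0,0) value=8
Op 3: merge R0<->R2 -> R0=(0,0,0,0) R2=(0,0,0,0)
Op 4: merge R3<->R1 -> R3=(0,8,0,0) R1=(0,8,0,0)
Op 5: merge R2<->R0 -> R2=(0,0,0,0) R0=(0,0,0,0)
Op 6: merge R2<->R0 -> R2=(0,0,0,0) R0=(0,0,0,0)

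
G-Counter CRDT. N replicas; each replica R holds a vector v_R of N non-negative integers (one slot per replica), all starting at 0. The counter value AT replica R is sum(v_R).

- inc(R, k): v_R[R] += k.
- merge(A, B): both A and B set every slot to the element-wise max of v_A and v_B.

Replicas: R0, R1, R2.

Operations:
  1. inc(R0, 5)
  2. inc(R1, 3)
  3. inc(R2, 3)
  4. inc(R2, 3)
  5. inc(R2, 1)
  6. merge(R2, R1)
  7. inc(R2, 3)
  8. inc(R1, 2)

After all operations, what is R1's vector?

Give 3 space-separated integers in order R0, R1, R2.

Answer: 0 5 7

Derivation:
Op 1: inc R0 by 5 -> R0=(5,0,0) value=5
Op 2: inc R1 by 3 -> R1=(0,3,0) value=3
Op 3: inc R2 by 3 -> R2=(0,0,3) value=3
Op 4: inc R2 by 3 -> R2=(0,0,6) value=6
Op 5: inc R2 by 1 -> R2=(0,0,7) value=7
Op 6: merge R2<->R1 -> R2=(0,3,7) R1=(0,3,7)
Op 7: inc R2 by 3 -> R2=(0,3,10) value=13
Op 8: inc R1 by 2 -> R1=(0,5,7) value=12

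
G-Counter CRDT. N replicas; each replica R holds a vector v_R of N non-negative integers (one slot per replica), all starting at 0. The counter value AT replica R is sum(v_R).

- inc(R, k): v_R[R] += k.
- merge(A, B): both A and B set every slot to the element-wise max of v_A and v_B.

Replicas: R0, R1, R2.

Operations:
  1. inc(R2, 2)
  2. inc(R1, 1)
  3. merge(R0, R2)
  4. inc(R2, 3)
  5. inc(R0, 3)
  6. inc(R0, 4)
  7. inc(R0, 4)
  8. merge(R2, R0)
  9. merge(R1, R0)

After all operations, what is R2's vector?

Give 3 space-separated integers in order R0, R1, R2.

Op 1: inc R2 by 2 -> R2=(0,0,2) value=2
Op 2: inc R1 by 1 -> R1=(0,1,0) value=1
Op 3: merge R0<->R2 -> R0=(0,0,2) R2=(0,0,2)
Op 4: inc R2 by 3 -> R2=(0,0,5) value=5
Op 5: inc R0 by 3 -> R0=(3,0,2) value=5
Op 6: inc R0 by 4 -> R0=(7,0,2) value=9
Op 7: inc R0 by 4 -> R0=(11,0,2) value=13
Op 8: merge R2<->R0 -> R2=(11,0,5) R0=(11,0,5)
Op 9: merge R1<->R0 -> R1=(11,1,5) R0=(11,1,5)

Answer: 11 0 5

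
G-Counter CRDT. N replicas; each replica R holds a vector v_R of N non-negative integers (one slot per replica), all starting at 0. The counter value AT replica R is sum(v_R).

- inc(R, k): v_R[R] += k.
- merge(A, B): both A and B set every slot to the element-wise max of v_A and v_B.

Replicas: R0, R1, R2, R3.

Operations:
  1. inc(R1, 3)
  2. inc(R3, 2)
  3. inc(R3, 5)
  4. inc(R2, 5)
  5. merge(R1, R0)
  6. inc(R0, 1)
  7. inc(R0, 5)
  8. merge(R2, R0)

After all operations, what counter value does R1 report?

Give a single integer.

Answer: 3

Derivation:
Op 1: inc R1 by 3 -> R1=(0,3,0,0) value=3
Op 2: inc R3 by 2 -> R3=(0,0,0,2) value=2
Op 3: inc R3 by 5 -> R3=(0,0,0,7) value=7
Op 4: inc R2 by 5 -> R2=(0,0,5,0) value=5
Op 5: merge R1<->R0 -> R1=(0,3,0,0) R0=(0,3,0,0)
Op 6: inc R0 by 1 -> R0=(1,3,0,0) value=4
Op 7: inc R0 by 5 -> R0=(6,3,0,0) value=9
Op 8: merge R2<->R0 -> R2=(6,3,5,0) R0=(6,3,5,0)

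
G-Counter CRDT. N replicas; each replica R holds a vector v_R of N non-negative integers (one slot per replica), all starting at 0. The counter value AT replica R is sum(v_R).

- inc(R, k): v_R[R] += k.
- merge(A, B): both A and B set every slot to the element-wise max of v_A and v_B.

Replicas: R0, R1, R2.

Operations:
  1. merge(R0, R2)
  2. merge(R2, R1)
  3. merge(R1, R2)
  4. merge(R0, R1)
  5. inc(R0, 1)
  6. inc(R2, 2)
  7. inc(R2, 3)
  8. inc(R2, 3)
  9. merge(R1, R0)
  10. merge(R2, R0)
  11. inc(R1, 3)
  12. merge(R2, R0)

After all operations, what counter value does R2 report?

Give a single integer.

Op 1: merge R0<->R2 -> R0=(0,0,0) R2=(0,0,0)
Op 2: merge R2<->R1 -> R2=(0,0,0) R1=(0,0,0)
Op 3: merge R1<->R2 -> R1=(0,0,0) R2=(0,0,0)
Op 4: merge R0<->R1 -> R0=(0,0,0) R1=(0,0,0)
Op 5: inc R0 by 1 -> R0=(1,0,0) value=1
Op 6: inc R2 by 2 -> R2=(0,0,2) value=2
Op 7: inc R2 by 3 -> R2=(0,0,5) value=5
Op 8: inc R2 by 3 -> R2=(0,0,8) value=8
Op 9: merge R1<->R0 -> R1=(1,0,0) R0=(1,0,0)
Op 10: merge R2<->R0 -> R2=(1,0,8) R0=(1,0,8)
Op 11: inc R1 by 3 -> R1=(1,3,0) value=4
Op 12: merge R2<->R0 -> R2=(1,0,8) R0=(1,0,8)

Answer: 9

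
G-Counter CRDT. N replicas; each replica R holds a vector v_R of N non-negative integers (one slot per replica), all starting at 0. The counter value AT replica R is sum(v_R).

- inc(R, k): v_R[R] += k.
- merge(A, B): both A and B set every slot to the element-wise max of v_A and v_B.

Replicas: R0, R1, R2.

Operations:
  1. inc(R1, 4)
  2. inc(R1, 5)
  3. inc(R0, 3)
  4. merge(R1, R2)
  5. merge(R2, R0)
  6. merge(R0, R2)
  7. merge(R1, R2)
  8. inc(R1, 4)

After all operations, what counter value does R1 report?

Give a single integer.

Answer: 16

Derivation:
Op 1: inc R1 by 4 -> R1=(0,4,0) value=4
Op 2: inc R1 by 5 -> R1=(0,9,0) value=9
Op 3: inc R0 by 3 -> R0=(3,0,0) value=3
Op 4: merge R1<->R2 -> R1=(0,9,0) R2=(0,9,0)
Op 5: merge R2<->R0 -> R2=(3,9,0) R0=(3,9,0)
Op 6: merge R0<->R2 -> R0=(3,9,0) R2=(3,9,0)
Op 7: merge R1<->R2 -> R1=(3,9,0) R2=(3,9,0)
Op 8: inc R1 by 4 -> R1=(3,13,0) value=16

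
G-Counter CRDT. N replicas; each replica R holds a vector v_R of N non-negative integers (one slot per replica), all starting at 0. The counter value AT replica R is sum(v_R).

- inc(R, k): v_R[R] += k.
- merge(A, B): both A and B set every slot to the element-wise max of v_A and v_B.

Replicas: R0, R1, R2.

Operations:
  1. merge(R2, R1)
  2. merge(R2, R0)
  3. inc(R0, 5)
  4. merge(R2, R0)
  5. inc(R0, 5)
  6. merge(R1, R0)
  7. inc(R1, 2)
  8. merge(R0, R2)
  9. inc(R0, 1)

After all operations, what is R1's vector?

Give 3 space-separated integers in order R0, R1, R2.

Answer: 10 2 0

Derivation:
Op 1: merge R2<->R1 -> R2=(0,0,0) R1=(0,0,0)
Op 2: merge R2<->R0 -> R2=(0,0,0) R0=(0,0,0)
Op 3: inc R0 by 5 -> R0=(5,0,0) value=5
Op 4: merge R2<->R0 -> R2=(5,0,0) R0=(5,0,0)
Op 5: inc R0 by 5 -> R0=(10,0,0) value=10
Op 6: merge R1<->R0 -> R1=(10,0,0) R0=(10,0,0)
Op 7: inc R1 by 2 -> R1=(10,2,0) value=12
Op 8: merge R0<->R2 -> R0=(10,0,0) R2=(10,0,0)
Op 9: inc R0 by 1 -> R0=(11,0,0) value=11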